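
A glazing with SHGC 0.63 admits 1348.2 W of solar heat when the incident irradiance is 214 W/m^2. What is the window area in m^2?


Rearrange Q = Area * SHGC * Irradiance:
  Area = Q / (SHGC * Irradiance)
  Area = 1348.2 / (0.63 * 214) = 10.0 m^2

10.0 m^2


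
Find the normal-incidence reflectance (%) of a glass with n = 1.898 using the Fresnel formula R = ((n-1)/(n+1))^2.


Fresnel reflectance at normal incidence:
  R = ((n - 1)/(n + 1))^2
  (n - 1)/(n + 1) = (1.898 - 1)/(1.898 + 1) = 0.309869
  R = 0.309869^2 = 0.0960188
  R(%) = 0.0960188 * 100 = 9.602%

9.602%


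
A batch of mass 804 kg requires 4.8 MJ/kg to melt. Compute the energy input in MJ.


Total energy = mass * specific energy
  E = 804 * 4.8 = 3859.2 MJ

3859.2 MJ


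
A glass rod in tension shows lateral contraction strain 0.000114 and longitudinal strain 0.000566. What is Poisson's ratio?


Poisson's ratio: nu = lateral strain / axial strain
  nu = 0.000114 / 0.000566 = 0.2014

0.2014


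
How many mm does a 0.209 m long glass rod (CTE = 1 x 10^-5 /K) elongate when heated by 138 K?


Thermal expansion formula: dL = alpha * L0 * dT
  dL = (1 x 10^-5) * 0.209 * 138 = 0.00028842 m
Convert to mm: 0.00028842 * 1000 = 0.2884 mm

0.2884 mm


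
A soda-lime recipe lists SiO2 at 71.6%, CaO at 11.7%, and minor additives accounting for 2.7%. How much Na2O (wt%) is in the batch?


Pieces sum to 100%:
  Na2O = 100 - (SiO2 + CaO + others)
  Na2O = 100 - (71.6 + 11.7 + 2.7) = 14.0%

14.0%


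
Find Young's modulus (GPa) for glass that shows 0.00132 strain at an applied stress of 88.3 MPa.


Young's modulus: E = stress / strain
  E = 88.3 MPa / 0.00132 = 66893.94 MPa
Convert to GPa: 66893.94 / 1000 = 66.89 GPa

66.89 GPa


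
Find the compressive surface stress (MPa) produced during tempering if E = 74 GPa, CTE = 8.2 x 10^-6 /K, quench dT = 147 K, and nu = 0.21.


Tempering stress: sigma = E * alpha * dT / (1 - nu)
  E (MPa) = 74 * 1000 = 74000
  Numerator = 74000 * (8.2 x 10^-6) * 147 = 89.1996
  Denominator = 1 - 0.21 = 0.79
  sigma = 89.1996 / 0.79 = 112.9 MPa

112.9 MPa


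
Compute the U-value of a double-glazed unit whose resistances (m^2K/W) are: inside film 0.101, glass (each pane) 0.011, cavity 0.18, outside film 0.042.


Total thermal resistance (series):
  R_total = R_in + R_glass + R_air + R_glass + R_out
  R_total = 0.101 + 0.011 + 0.18 + 0.011 + 0.042 = 0.345 m^2K/W
U-value = 1 / R_total = 1 / 0.345 = 2.899 W/m^2K

2.899 W/m^2K


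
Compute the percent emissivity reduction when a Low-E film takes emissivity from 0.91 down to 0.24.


Percentage reduction = (1 - coated/uncoated) * 100
  Ratio = 0.24 / 0.91 = 0.2637
  Reduction = (1 - 0.2637) * 100 = 73.6%

73.6%


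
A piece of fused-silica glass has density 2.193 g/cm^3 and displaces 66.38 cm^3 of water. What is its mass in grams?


Rearrange rho = m / V:
  m = rho * V
  m = 2.193 * 66.38 = 145.571 g

145.571 g


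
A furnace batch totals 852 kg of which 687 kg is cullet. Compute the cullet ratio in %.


Cullet ratio = (cullet mass / total batch mass) * 100
  Ratio = 687 / 852 * 100 = 80.63%

80.63%


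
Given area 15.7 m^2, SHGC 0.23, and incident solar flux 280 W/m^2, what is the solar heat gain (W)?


Solar heat gain: Q = Area * SHGC * Irradiance
  Q = 15.7 * 0.23 * 280 = 1011.1 W

1011.1 W


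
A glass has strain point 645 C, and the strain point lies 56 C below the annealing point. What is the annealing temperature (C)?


T_anneal = T_strain + gap:
  T_anneal = 645 + 56 = 701 C

701 C


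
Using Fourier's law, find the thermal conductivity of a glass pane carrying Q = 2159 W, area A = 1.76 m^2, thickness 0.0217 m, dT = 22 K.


Fourier's law rearranged: k = Q * t / (A * dT)
  Numerator = 2159 * 0.0217 = 46.8503
  Denominator = 1.76 * 22 = 38.72
  k = 46.8503 / 38.72 = 1.21 W/mK

1.21 W/mK


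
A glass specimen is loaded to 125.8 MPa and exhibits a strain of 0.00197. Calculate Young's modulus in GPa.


Young's modulus: E = stress / strain
  E = 125.8 MPa / 0.00197 = 63857.87 MPa
Convert to GPa: 63857.87 / 1000 = 63.86 GPa

63.86 GPa


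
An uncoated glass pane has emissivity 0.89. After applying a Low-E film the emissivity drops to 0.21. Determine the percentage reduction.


Percentage reduction = (1 - coated/uncoated) * 100
  Ratio = 0.21 / 0.89 = 0.236
  Reduction = (1 - 0.236) * 100 = 76.4%

76.4%


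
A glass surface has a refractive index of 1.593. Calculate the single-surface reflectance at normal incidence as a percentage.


Fresnel reflectance at normal incidence:
  R = ((n - 1)/(n + 1))^2
  (n - 1)/(n + 1) = (1.593 - 1)/(1.593 + 1) = 0.228693
  R = 0.228693^2 = 0.0523005
  R(%) = 0.0523005 * 100 = 5.23%

5.23%


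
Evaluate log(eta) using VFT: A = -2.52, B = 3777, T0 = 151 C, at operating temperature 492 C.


VFT equation: log(eta) = A + B / (T - T0)
  T - T0 = 492 - 151 = 341
  B / (T - T0) = 3777 / 341 = 11.076
  log(eta) = -2.52 + 11.076 = 8.556

8.556


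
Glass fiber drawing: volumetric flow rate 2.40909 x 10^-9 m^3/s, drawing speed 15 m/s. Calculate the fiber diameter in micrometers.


Cross-sectional area from continuity:
  A = Q / v = 2.40909 x 10^-9 / 15 = 1.60606 x 10^-10 m^2
Diameter from circular cross-section:
  d = sqrt(4A / pi) * 10^6 (m -> um)
  d = sqrt(4 * 1.60606 x 10^-10 / pi) * 10^6 = 14.3 um

14.3 um


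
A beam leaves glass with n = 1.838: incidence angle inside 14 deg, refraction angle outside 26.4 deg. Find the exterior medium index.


Apply Snell's law: n1 * sin(theta1) = n2 * sin(theta2)
  n2 = n1 * sin(theta1) / sin(theta2)
  sin(14) = 0.241922
  sin(26.4) = 0.444635
  n2 = 1.838 * 0.241922 / 0.444635 = 1.0

1.0


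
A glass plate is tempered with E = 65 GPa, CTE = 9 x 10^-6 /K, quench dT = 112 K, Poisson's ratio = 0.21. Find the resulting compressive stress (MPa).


Tempering stress: sigma = E * alpha * dT / (1 - nu)
  E (MPa) = 65 * 1000 = 65000
  Numerator = 65000 * (9 x 10^-6) * 112 = 65.52
  Denominator = 1 - 0.21 = 0.79
  sigma = 65.52 / 0.79 = 82.9 MPa

82.9 MPa


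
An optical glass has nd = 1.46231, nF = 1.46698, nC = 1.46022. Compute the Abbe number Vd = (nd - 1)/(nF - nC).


Abbe number formula: Vd = (nd - 1) / (nF - nC)
  nd - 1 = 1.46231 - 1 = 0.46231
  nF - nC = 1.46698 - 1.46022 = 0.00676
  Vd = 0.46231 / 0.00676 = 68.39

68.39


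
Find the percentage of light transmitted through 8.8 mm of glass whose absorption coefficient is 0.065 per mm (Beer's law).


Beer-Lambert law: T = exp(-alpha * thickness)
  exponent = -0.065 * 8.8 = -0.572
  T = exp(-0.572) = 0.5644
  Percentage = 0.5644 * 100 = 56.44%

56.44%


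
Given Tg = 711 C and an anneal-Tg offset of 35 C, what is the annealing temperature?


The annealing temperature is Tg plus the offset:
  T_anneal = 711 + 35 = 746 C

746 C


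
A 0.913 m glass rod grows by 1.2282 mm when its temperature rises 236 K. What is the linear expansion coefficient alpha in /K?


Rearrange dL = alpha * L0 * dT for alpha:
  alpha = dL / (L0 * dT)
  alpha = (1.2282 / 1000) / (0.913 * 236) = 0.0000057 /K = 5.7 x 10^-6 /K

5.7 x 10^-6 /K


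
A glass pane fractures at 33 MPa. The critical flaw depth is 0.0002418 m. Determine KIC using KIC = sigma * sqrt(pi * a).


Fracture toughness: KIC = sigma * sqrt(pi * a)
  pi * a = pi * 0.0002418 = 0.000759637
  sqrt(pi * a) = 0.027562
  KIC = 33 * 0.027562 = 0.91 MPa*sqrt(m)

0.91 MPa*sqrt(m)


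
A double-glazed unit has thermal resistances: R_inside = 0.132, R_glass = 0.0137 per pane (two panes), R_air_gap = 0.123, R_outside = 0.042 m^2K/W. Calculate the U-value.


Total thermal resistance (series):
  R_total = R_in + R_glass + R_air + R_glass + R_out
  R_total = 0.132 + 0.0137 + 0.123 + 0.0137 + 0.042 = 0.3244 m^2K/W
U-value = 1 / R_total = 1 / 0.3244 = 3.083 W/m^2K

3.083 W/m^2K


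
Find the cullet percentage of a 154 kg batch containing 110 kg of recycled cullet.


Cullet ratio = (cullet mass / total batch mass) * 100
  Ratio = 110 / 154 * 100 = 71.43%

71.43%


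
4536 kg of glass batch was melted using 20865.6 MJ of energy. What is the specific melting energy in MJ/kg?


Rearrange E = m * s for s:
  s = E / m
  s = 20865.6 / 4536 = 4.6 MJ/kg

4.6 MJ/kg


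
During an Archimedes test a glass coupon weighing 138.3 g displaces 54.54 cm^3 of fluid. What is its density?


Use the definition of density:
  rho = mass / volume
  rho = 138.3 / 54.54 = 2.536 g/cm^3

2.536 g/cm^3


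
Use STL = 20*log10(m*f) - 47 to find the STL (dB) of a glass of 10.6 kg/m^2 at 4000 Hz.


Mass law: STL = 20 * log10(m * f) - 47
  m * f = 10.6 * 4000 = 42400
  log10(42400) = 4.62737
  STL = 20 * 4.62737 - 47 = 92.5474 - 47 = 45.5 dB

45.5 dB


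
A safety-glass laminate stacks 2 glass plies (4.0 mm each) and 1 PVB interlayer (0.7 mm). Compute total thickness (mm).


Total thickness = glass contribution + PVB contribution
  Glass: 2 * 4.0 = 8.0 mm
  PVB: 1 * 0.7 = 0.7 mm
  Total = 8.0 + 0.7 = 8.7 mm

8.7 mm


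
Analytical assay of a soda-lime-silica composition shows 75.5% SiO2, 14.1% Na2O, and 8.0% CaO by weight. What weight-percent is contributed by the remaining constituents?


Sum the three major oxides:
  SiO2 + Na2O + CaO = 75.5 + 14.1 + 8.0 = 97.6%
Subtract from 100%:
  Others = 100 - 97.6 = 2.4%

2.4%


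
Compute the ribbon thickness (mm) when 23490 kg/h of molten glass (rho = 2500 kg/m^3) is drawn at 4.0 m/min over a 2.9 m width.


Ribbon cross-section from mass balance:
  Volume rate = throughput / density = 23490 / 2500 = 9.396 m^3/h
  thickness = volume rate / (speed * 60 * width), i.e.
  thickness = throughput / (60 * speed * width * density) * 1000
  thickness = 23490 / (60 * 4.0 * 2.9 * 2500) * 1000 = 13.5 mm

13.5 mm


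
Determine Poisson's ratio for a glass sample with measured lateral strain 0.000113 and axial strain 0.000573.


Poisson's ratio: nu = lateral strain / axial strain
  nu = 0.000113 / 0.000573 = 0.1972

0.1972


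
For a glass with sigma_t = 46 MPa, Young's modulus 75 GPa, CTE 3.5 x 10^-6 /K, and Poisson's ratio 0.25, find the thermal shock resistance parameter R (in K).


Thermal shock resistance: R = sigma * (1 - nu) / (E * alpha)
  Numerator = 46 * (1 - 0.25) = 34.5
  Denominator = 75 * 1000 * (3.5 x 10^-6) = 0.2625
  R = 34.5 / 0.2625 = 131.4 K

131.4 K


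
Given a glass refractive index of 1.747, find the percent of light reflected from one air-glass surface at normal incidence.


Fresnel reflectance at normal incidence:
  R = ((n - 1)/(n + 1))^2
  (n - 1)/(n + 1) = (1.747 - 1)/(1.747 + 1) = 0.271933
  R = 0.271933^2 = 0.0739476
  R(%) = 0.0739476 * 100 = 7.395%

7.395%


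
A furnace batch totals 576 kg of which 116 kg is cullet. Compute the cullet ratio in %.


Cullet ratio = (cullet mass / total batch mass) * 100
  Ratio = 116 / 576 * 100 = 20.14%

20.14%


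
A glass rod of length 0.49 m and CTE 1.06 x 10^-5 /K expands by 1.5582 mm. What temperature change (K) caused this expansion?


Rearrange dL = alpha * L0 * dT for dT:
  dT = dL / (alpha * L0)
  dL (m) = 1.5582 / 1000 = 0.0015582
  dT = 0.0015582 / ((1.06 x 10^-5) * 0.49) = 300.0 K

300.0 K


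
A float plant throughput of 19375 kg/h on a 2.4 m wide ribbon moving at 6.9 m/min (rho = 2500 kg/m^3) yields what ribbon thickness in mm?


Ribbon cross-section from mass balance:
  Volume rate = throughput / density = 19375 / 2500 = 7.75 m^3/h
  thickness = volume rate / (speed * 60 * width), i.e.
  thickness = throughput / (60 * speed * width * density) * 1000
  thickness = 19375 / (60 * 6.9 * 2.4 * 2500) * 1000 = 7.8 mm

7.8 mm


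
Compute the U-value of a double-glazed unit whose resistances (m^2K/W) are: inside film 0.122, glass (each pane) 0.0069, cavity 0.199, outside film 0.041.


Total thermal resistance (series):
  R_total = R_in + R_glass + R_air + R_glass + R_out
  R_total = 0.122 + 0.0069 + 0.199 + 0.0069 + 0.041 = 0.3758 m^2K/W
U-value = 1 / R_total = 1 / 0.3758 = 2.661 W/m^2K

2.661 W/m^2K


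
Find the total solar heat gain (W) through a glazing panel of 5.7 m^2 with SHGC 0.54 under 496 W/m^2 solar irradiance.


Solar heat gain: Q = Area * SHGC * Irradiance
  Q = 5.7 * 0.54 * 496 = 1526.7 W

1526.7 W


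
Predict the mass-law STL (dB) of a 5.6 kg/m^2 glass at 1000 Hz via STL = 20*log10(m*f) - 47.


Mass law: STL = 20 * log10(m * f) - 47
  m * f = 5.6 * 1000 = 5600
  log10(5600) = 3.74819
  STL = 20 * 3.74819 - 47 = 74.9638 - 47 = 28.0 dB

28.0 dB


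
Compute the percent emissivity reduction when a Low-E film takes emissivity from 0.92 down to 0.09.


Percentage reduction = (1 - coated/uncoated) * 100
  Ratio = 0.09 / 0.92 = 0.0978
  Reduction = (1 - 0.0978) * 100 = 90.2%

90.2%


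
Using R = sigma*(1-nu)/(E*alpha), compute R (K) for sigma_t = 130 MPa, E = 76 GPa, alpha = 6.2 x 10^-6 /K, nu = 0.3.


Thermal shock resistance: R = sigma * (1 - nu) / (E * alpha)
  Numerator = 130 * (1 - 0.3) = 91.0
  Denominator = 76 * 1000 * (6.2 x 10^-6) = 0.4712
  R = 91.0 / 0.4712 = 193.1 K

193.1 K


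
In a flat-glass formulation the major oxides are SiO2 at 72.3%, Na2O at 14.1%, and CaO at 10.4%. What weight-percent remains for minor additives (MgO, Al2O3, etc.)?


Sum the three major oxides:
  SiO2 + Na2O + CaO = 72.3 + 14.1 + 10.4 = 96.8%
Subtract from 100%:
  Others = 100 - 96.8 = 3.2%

3.2%


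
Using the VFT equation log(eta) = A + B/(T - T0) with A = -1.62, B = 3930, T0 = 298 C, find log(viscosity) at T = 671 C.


VFT equation: log(eta) = A + B / (T - T0)
  T - T0 = 671 - 298 = 373
  B / (T - T0) = 3930 / 373 = 10.536
  log(eta) = -1.62 + 10.536 = 8.916

8.916


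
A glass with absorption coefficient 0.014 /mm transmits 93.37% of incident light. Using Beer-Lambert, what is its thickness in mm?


Rearrange T = exp(-alpha * thickness):
  thickness = -ln(T) / alpha
  T = 93.37/100 = 0.9337
  ln(T) = -0.0686
  -ln(T) = 0.0686
  thickness = 0.0686 / 0.014 = 4.9 mm

4.9 mm


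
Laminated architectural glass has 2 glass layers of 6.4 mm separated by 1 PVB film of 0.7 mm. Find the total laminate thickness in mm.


Total thickness = glass contribution + PVB contribution
  Glass: 2 * 6.4 = 12.8 mm
  PVB: 1 * 0.7 = 0.7 mm
  Total = 12.8 + 0.7 = 13.5 mm

13.5 mm


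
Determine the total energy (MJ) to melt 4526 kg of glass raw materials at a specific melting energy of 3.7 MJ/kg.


Total energy = mass * specific energy
  E = 4526 * 3.7 = 16746.2 MJ

16746.2 MJ


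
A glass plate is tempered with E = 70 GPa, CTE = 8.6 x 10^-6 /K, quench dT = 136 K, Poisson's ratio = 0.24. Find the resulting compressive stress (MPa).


Tempering stress: sigma = E * alpha * dT / (1 - nu)
  E (MPa) = 70 * 1000 = 70000
  Numerator = 70000 * (8.6 x 10^-6) * 136 = 81.872
  Denominator = 1 - 0.24 = 0.76
  sigma = 81.872 / 0.76 = 107.7 MPa

107.7 MPa


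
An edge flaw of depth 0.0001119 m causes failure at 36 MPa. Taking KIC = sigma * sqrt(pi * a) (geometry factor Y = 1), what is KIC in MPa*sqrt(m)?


Fracture toughness: KIC = sigma * sqrt(pi * a)
  pi * a = pi * 0.0001119 = 0.000351544
  sqrt(pi * a) = 0.01875
  KIC = 36 * 0.01875 = 0.675 MPa*sqrt(m)

0.675 MPa*sqrt(m)


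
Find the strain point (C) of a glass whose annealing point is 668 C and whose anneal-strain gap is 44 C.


Strain point = annealing point - difference:
  T_strain = 668 - 44 = 624 C

624 C


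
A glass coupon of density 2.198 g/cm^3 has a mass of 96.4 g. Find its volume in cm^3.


Rearrange rho = m / V:
  V = m / rho
  V = 96.4 / 2.198 = 43.858 cm^3

43.858 cm^3


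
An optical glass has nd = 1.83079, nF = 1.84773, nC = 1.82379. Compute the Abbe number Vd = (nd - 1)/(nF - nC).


Abbe number formula: Vd = (nd - 1) / (nF - nC)
  nd - 1 = 1.83079 - 1 = 0.83079
  nF - nC = 1.84773 - 1.82379 = 0.02394
  Vd = 0.83079 / 0.02394 = 34.7

34.7


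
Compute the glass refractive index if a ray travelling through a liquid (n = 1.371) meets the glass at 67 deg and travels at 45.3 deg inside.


Apply Snell's law: n1 * sin(theta1) = n2 * sin(theta2)
  n2 = n1 * sin(theta1) / sin(theta2)
  sin(67) = 0.920505
  sin(45.3) = 0.710799
  n2 = 1.371 * 0.920505 / 0.710799 = 1.7755

1.7755


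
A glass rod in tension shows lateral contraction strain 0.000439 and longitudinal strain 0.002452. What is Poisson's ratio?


Poisson's ratio: nu = lateral strain / axial strain
  nu = 0.000439 / 0.002452 = 0.179

0.179


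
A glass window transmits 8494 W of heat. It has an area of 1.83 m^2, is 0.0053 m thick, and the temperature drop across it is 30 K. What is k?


Fourier's law rearranged: k = Q * t / (A * dT)
  Numerator = 8494 * 0.0053 = 45.0182
  Denominator = 1.83 * 30 = 54.9
  k = 45.0182 / 54.9 = 0.82 W/mK

0.82 W/mK


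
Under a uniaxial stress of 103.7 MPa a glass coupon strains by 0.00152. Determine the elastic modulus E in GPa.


Young's modulus: E = stress / strain
  E = 103.7 MPa / 0.00152 = 68223.68 MPa
Convert to GPa: 68223.68 / 1000 = 68.22 GPa

68.22 GPa


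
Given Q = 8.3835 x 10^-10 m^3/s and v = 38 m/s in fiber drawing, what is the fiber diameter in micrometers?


Cross-sectional area from continuity:
  A = Q / v = 8.3835 x 10^-10 / 38 = 2.206184 x 10^-11 m^2
Diameter from circular cross-section:
  d = sqrt(4A / pi) * 10^6 (m -> um)
  d = sqrt(4 * 2.206184 x 10^-11 / pi) * 10^6 = 5.3 um

5.3 um


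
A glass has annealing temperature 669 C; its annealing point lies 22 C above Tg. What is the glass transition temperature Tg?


Rearrange T_anneal = Tg + offset for Tg:
  Tg = T_anneal - offset = 669 - 22 = 647 C

647 C


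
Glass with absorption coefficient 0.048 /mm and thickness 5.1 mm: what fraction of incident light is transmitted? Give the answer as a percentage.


Beer-Lambert law: T = exp(-alpha * thickness)
  exponent = -0.048 * 5.1 = -0.2448
  T = exp(-0.2448) = 0.7829
  Percentage = 0.7829 * 100 = 78.29%

78.29%


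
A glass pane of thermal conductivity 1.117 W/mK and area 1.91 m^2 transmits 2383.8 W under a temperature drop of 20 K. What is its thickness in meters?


Fourier's law: t = k * A * dT / Q
  t = 1.117 * 1.91 * 20 / 2383.8
  t = 42.6694 / 2383.8 = 0.0179 m

0.0179 m


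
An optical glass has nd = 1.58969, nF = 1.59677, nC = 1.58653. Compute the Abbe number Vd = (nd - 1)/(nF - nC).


Abbe number formula: Vd = (nd - 1) / (nF - nC)
  nd - 1 = 1.58969 - 1 = 0.58969
  nF - nC = 1.59677 - 1.58653 = 0.01024
  Vd = 0.58969 / 0.01024 = 57.59

57.59


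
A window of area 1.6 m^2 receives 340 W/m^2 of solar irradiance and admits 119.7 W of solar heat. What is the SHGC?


Rearrange Q = Area * SHGC * Irradiance:
  SHGC = Q / (Area * Irradiance)
  SHGC = 119.7 / (1.6 * 340) = 0.22

0.22


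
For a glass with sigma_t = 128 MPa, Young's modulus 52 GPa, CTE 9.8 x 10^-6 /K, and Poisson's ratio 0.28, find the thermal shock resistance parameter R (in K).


Thermal shock resistance: R = sigma * (1 - nu) / (E * alpha)
  Numerator = 128 * (1 - 0.28) = 92.16
  Denominator = 52 * 1000 * (9.8 x 10^-6) = 0.5096
  R = 92.16 / 0.5096 = 180.8 K

180.8 K


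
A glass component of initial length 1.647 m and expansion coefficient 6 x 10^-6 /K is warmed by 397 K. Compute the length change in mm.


Thermal expansion formula: dL = alpha * L0 * dT
  dL = (6 x 10^-6) * 1.647 * 397 = 0.00392315 m
Convert to mm: 0.00392315 * 1000 = 3.9232 mm

3.9232 mm


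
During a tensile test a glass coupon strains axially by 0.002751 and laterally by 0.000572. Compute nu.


Poisson's ratio: nu = lateral strain / axial strain
  nu = 0.000572 / 0.002751 = 0.2079

0.2079


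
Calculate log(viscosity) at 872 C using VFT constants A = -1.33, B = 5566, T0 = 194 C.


VFT equation: log(eta) = A + B / (T - T0)
  T - T0 = 872 - 194 = 678
  B / (T - T0) = 5566 / 678 = 8.209
  log(eta) = -1.33 + 8.209 = 6.879

6.879


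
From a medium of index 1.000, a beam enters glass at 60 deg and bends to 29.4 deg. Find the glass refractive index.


Apply Snell's law: n1 * sin(theta1) = n2 * sin(theta2)
  n2 = n1 * sin(theta1) / sin(theta2)
  sin(60) = 0.866025
  sin(29.4) = 0.490904
  n2 = 1.000 * 0.866025 / 0.490904 = 1.7641

1.7641


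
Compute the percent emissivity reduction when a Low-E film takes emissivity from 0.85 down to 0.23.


Percentage reduction = (1 - coated/uncoated) * 100
  Ratio = 0.23 / 0.85 = 0.2706
  Reduction = (1 - 0.2706) * 100 = 72.9%

72.9%


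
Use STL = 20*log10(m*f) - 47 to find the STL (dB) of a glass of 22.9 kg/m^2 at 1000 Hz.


Mass law: STL = 20 * log10(m * f) - 47
  m * f = 22.9 * 1000 = 22900
  log10(22900) = 4.35984
  STL = 20 * 4.35984 - 47 = 87.1968 - 47 = 40.2 dB

40.2 dB


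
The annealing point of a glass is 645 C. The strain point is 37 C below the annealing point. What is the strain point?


Strain point = annealing point - difference:
  T_strain = 645 - 37 = 608 C

608 C


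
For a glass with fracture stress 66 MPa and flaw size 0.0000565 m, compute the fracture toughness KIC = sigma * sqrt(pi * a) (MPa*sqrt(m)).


Fracture toughness: KIC = sigma * sqrt(pi * a)
  pi * a = pi * 0.0000565 = 0.0001775
  sqrt(pi * a) = 0.013323
  KIC = 66 * 0.013323 = 0.879 MPa*sqrt(m)

0.879 MPa*sqrt(m)


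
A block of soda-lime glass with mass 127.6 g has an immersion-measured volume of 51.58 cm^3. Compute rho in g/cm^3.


Use the definition of density:
  rho = mass / volume
  rho = 127.6 / 51.58 = 2.474 g/cm^3

2.474 g/cm^3


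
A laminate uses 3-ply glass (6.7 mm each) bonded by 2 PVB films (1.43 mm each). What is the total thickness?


Total thickness = glass contribution + PVB contribution
  Glass: 3 * 6.7 = 20.1 mm
  PVB: 2 * 1.43 = 2.86 mm
  Total = 20.1 + 2.86 = 22.96 mm

22.96 mm


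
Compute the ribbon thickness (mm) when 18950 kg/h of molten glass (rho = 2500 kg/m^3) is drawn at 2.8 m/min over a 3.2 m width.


Ribbon cross-section from mass balance:
  Volume rate = throughput / density = 18950 / 2500 = 7.58 m^3/h
  thickness = volume rate / (speed * 60 * width), i.e.
  thickness = throughput / (60 * speed * width * density) * 1000
  thickness = 18950 / (60 * 2.8 * 3.2 * 2500) * 1000 = 14.1 mm

14.1 mm


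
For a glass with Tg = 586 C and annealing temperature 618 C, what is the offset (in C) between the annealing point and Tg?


Offset = T_anneal - Tg:
  offset = 618 - 586 = 32 C

32 C


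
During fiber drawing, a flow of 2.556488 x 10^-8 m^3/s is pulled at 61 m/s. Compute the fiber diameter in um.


Cross-sectional area from continuity:
  A = Q / v = 2.556488 x 10^-8 / 61 = 4.190964 x 10^-10 m^2
Diameter from circular cross-section:
  d = sqrt(4A / pi) * 10^6 (m -> um)
  d = sqrt(4 * 4.190964 x 10^-10 / pi) * 10^6 = 23.1 um

23.1 um


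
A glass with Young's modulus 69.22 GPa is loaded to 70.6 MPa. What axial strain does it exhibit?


Rearrange E = sigma / epsilon:
  epsilon = sigma / E
  E (MPa) = 69.22 * 1000 = 69220
  epsilon = 70.6 / 69220 = 0.00102

0.00102


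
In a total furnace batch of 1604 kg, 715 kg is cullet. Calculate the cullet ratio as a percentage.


Cullet ratio = (cullet mass / total batch mass) * 100
  Ratio = 715 / 1604 * 100 = 44.58%

44.58%


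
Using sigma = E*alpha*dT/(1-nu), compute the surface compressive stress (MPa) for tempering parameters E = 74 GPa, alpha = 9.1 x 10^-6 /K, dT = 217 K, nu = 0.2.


Tempering stress: sigma = E * alpha * dT / (1 - nu)
  E (MPa) = 74 * 1000 = 74000
  Numerator = 74000 * (9.1 x 10^-6) * 217 = 146.1278
  Denominator = 1 - 0.2 = 0.8
  sigma = 146.1278 / 0.8 = 182.7 MPa

182.7 MPa


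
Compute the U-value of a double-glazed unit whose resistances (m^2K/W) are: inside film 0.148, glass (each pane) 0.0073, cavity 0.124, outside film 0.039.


Total thermal resistance (series):
  R_total = R_in + R_glass + R_air + R_glass + R_out
  R_total = 0.148 + 0.0073 + 0.124 + 0.0073 + 0.039 = 0.3256 m^2K/W
U-value = 1 / R_total = 1 / 0.3256 = 3.071 W/m^2K

3.071 W/m^2K


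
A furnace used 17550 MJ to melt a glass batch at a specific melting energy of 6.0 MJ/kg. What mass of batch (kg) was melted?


Rearrange E = m * s for m:
  m = E / s
  m = 17550 / 6.0 = 2925.0 kg

2925.0 kg


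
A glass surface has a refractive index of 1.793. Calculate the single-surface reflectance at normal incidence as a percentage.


Fresnel reflectance at normal incidence:
  R = ((n - 1)/(n + 1))^2
  (n - 1)/(n + 1) = (1.793 - 1)/(1.793 + 1) = 0.283924
  R = 0.283924^2 = 0.0806128
  R(%) = 0.0806128 * 100 = 8.061%

8.061%


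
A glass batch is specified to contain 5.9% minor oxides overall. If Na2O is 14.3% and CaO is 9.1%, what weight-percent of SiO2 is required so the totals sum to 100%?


Known pieces sum to 100%:
  SiO2 = 100 - (others + Na2O + CaO)
  SiO2 = 100 - (5.9 + 14.3 + 9.1) = 70.7%

70.7%


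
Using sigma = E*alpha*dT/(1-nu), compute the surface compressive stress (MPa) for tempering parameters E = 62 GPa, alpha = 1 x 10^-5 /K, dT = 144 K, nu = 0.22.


Tempering stress: sigma = E * alpha * dT / (1 - nu)
  E (MPa) = 62 * 1000 = 62000
  Numerator = 62000 * (1 x 10^-5) * 144 = 89.28
  Denominator = 1 - 0.22 = 0.78
  sigma = 89.28 / 0.78 = 114.5 MPa

114.5 MPa


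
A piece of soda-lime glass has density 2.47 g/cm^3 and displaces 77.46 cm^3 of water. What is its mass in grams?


Rearrange rho = m / V:
  m = rho * V
  m = 2.47 * 77.46 = 191.326 g

191.326 g


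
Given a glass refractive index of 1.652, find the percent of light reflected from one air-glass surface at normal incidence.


Fresnel reflectance at normal incidence:
  R = ((n - 1)/(n + 1))^2
  (n - 1)/(n + 1) = (1.652 - 1)/(1.652 + 1) = 0.245852
  R = 0.245852^2 = 0.0604432
  R(%) = 0.0604432 * 100 = 6.044%

6.044%


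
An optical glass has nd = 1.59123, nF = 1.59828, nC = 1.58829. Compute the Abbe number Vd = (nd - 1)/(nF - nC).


Abbe number formula: Vd = (nd - 1) / (nF - nC)
  nd - 1 = 1.59123 - 1 = 0.59123
  nF - nC = 1.59828 - 1.58829 = 0.00999
  Vd = 0.59123 / 0.00999 = 59.18

59.18


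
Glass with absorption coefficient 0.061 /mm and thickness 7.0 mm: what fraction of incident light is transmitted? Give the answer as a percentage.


Beer-Lambert law: T = exp(-alpha * thickness)
  exponent = -0.061 * 7.0 = -0.427
  T = exp(-0.427) = 0.6525
  Percentage = 0.6525 * 100 = 65.25%

65.25%


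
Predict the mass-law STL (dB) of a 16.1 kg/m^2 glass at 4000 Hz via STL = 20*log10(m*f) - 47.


Mass law: STL = 20 * log10(m * f) - 47
  m * f = 16.1 * 4000 = 64400
  log10(64400) = 4.80889
  STL = 20 * 4.80889 - 47 = 96.1778 - 47 = 49.2 dB

49.2 dB


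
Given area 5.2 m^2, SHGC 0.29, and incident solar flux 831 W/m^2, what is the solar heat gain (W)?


Solar heat gain: Q = Area * SHGC * Irradiance
  Q = 5.2 * 0.29 * 831 = 1253.1 W

1253.1 W


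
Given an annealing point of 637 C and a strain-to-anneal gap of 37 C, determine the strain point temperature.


Strain point = annealing point - difference:
  T_strain = 637 - 37 = 600 C

600 C


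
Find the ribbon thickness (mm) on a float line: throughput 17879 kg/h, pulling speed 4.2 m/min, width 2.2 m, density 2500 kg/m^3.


Ribbon cross-section from mass balance:
  Volume rate = throughput / density = 17879 / 2500 = 7.1516 m^3/h
  thickness = volume rate / (speed * 60 * width), i.e.
  thickness = throughput / (60 * speed * width * density) * 1000
  thickness = 17879 / (60 * 4.2 * 2.2 * 2500) * 1000 = 12.9 mm

12.9 mm


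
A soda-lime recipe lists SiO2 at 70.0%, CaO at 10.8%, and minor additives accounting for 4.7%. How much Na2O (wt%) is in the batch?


Pieces sum to 100%:
  Na2O = 100 - (SiO2 + CaO + others)
  Na2O = 100 - (70.0 + 10.8 + 4.7) = 14.5%

14.5%


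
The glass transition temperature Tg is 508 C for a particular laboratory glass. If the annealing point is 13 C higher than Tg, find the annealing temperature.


The annealing temperature is Tg plus the offset:
  T_anneal = 508 + 13 = 521 C

521 C


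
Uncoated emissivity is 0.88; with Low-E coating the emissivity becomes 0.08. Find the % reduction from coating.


Percentage reduction = (1 - coated/uncoated) * 100
  Ratio = 0.08 / 0.88 = 0.0909
  Reduction = (1 - 0.0909) * 100 = 90.9%

90.9%


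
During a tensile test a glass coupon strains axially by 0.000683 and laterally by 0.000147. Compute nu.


Poisson's ratio: nu = lateral strain / axial strain
  nu = 0.000147 / 0.000683 = 0.2152

0.2152


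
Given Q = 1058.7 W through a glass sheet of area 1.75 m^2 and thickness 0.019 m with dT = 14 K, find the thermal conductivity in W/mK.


Fourier's law rearranged: k = Q * t / (A * dT)
  Numerator = 1058.7 * 0.019 = 20.1153
  Denominator = 1.75 * 14 = 24.5
  k = 20.1153 / 24.5 = 0.821 W/mK

0.821 W/mK


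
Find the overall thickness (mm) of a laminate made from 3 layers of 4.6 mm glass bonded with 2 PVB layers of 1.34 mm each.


Total thickness = glass contribution + PVB contribution
  Glass: 3 * 4.6 = 13.8 mm
  PVB: 2 * 1.34 = 2.68 mm
  Total = 13.8 + 2.68 = 16.48 mm

16.48 mm


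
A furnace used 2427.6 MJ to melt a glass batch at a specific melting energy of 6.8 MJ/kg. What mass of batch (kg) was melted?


Rearrange E = m * s for m:
  m = E / s
  m = 2427.6 / 6.8 = 357.0 kg

357.0 kg


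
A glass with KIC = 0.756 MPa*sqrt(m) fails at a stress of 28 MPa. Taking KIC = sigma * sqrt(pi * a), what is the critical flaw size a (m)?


Rearrange KIC = sigma * sqrt(pi * a):
  sqrt(pi * a) = KIC / sigma
  sqrt(pi * a) = 0.756 / 28 = 0.027
  a = (KIC / sigma)^2 / pi
  a = 0.027^2 / pi = 0.000232 m

0.000232 m


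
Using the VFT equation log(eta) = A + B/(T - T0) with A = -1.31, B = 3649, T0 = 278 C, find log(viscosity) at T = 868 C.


VFT equation: log(eta) = A + B / (T - T0)
  T - T0 = 868 - 278 = 590
  B / (T - T0) = 3649 / 590 = 6.185
  log(eta) = -1.31 + 6.185 = 4.875

4.875


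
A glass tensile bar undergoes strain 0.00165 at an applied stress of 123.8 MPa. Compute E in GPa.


Young's modulus: E = stress / strain
  E = 123.8 MPa / 0.00165 = 75030.3 MPa
Convert to GPa: 75030.3 / 1000 = 75.03 GPa

75.03 GPa


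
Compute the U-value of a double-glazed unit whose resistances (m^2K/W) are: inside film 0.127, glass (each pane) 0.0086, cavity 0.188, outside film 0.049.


Total thermal resistance (series):
  R_total = R_in + R_glass + R_air + R_glass + R_out
  R_total = 0.127 + 0.0086 + 0.188 + 0.0086 + 0.049 = 0.3812 m^2K/W
U-value = 1 / R_total = 1 / 0.3812 = 2.623 W/m^2K

2.623 W/m^2K


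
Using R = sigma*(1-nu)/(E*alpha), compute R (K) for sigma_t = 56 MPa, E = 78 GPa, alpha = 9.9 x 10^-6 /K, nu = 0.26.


Thermal shock resistance: R = sigma * (1 - nu) / (E * alpha)
  Numerator = 56 * (1 - 0.26) = 41.44
  Denominator = 78 * 1000 * (9.9 x 10^-6) = 0.7722
  R = 41.44 / 0.7722 = 53.7 K

53.7 K


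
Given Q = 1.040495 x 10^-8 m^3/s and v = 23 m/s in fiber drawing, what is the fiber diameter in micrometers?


Cross-sectional area from continuity:
  A = Q / v = 1.040495 x 10^-8 / 23 = 4.523891 x 10^-10 m^2
Diameter from circular cross-section:
  d = sqrt(4A / pi) * 10^6 (m -> um)
  d = sqrt(4 * 4.523891 x 10^-10 / pi) * 10^6 = 24.0 um

24.0 um


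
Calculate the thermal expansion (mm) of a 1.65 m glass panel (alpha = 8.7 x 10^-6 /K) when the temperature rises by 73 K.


Thermal expansion formula: dL = alpha * L0 * dT
  dL = (8.7 x 10^-6) * 1.65 * 73 = 0.00104791 m
Convert to mm: 0.00104791 * 1000 = 1.0479 mm

1.0479 mm


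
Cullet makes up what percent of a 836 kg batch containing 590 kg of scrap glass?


Cullet ratio = (cullet mass / total batch mass) * 100
  Ratio = 590 / 836 * 100 = 70.57%

70.57%


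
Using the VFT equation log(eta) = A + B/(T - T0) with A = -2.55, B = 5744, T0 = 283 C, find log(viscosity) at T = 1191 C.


VFT equation: log(eta) = A + B / (T - T0)
  T - T0 = 1191 - 283 = 908
  B / (T - T0) = 5744 / 908 = 6.326
  log(eta) = -2.55 + 6.326 = 3.776

3.776


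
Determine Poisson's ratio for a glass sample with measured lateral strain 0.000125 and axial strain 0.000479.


Poisson's ratio: nu = lateral strain / axial strain
  nu = 0.000125 / 0.000479 = 0.261

0.261


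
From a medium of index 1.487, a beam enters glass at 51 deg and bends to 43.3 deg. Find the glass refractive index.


Apply Snell's law: n1 * sin(theta1) = n2 * sin(theta2)
  n2 = n1 * sin(theta1) / sin(theta2)
  sin(51) = 0.777146
  sin(43.3) = 0.685818
  n2 = 1.487 * 0.777146 / 0.685818 = 1.685

1.685


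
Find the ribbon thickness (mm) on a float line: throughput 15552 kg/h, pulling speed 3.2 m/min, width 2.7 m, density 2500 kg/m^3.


Ribbon cross-section from mass balance:
  Volume rate = throughput / density = 15552 / 2500 = 6.2208 m^3/h
  thickness = volume rate / (speed * 60 * width), i.e.
  thickness = throughput / (60 * speed * width * density) * 1000
  thickness = 15552 / (60 * 3.2 * 2.7 * 2500) * 1000 = 12.0 mm

12.0 mm


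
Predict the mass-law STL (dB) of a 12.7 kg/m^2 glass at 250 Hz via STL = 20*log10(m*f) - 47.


Mass law: STL = 20 * log10(m * f) - 47
  m * f = 12.7 * 250 = 3175
  log10(3175) = 3.50174
  STL = 20 * 3.50174 - 47 = 70.0348 - 47 = 23.0 dB

23.0 dB


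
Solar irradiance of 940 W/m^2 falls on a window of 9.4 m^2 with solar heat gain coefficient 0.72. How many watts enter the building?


Solar heat gain: Q = Area * SHGC * Irradiance
  Q = 9.4 * 0.72 * 940 = 6361.9 W

6361.9 W


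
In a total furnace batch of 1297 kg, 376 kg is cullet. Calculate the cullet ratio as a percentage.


Cullet ratio = (cullet mass / total batch mass) * 100
  Ratio = 376 / 1297 * 100 = 28.99%

28.99%


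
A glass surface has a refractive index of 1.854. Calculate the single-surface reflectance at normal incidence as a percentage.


Fresnel reflectance at normal incidence:
  R = ((n - 1)/(n + 1))^2
  (n - 1)/(n + 1) = (1.854 - 1)/(1.854 + 1) = 0.299229
  R = 0.299229^2 = 0.089538
  R(%) = 0.089538 * 100 = 8.954%

8.954%


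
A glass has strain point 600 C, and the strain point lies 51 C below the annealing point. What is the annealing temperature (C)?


T_anneal = T_strain + gap:
  T_anneal = 600 + 51 = 651 C

651 C


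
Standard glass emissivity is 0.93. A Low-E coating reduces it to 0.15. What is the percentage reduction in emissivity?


Percentage reduction = (1 - coated/uncoated) * 100
  Ratio = 0.15 / 0.93 = 0.1613
  Reduction = (1 - 0.1613) * 100 = 83.9%

83.9%


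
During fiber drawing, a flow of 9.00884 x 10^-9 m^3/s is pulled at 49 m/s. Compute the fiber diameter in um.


Cross-sectional area from continuity:
  A = Q / v = 9.00884 x 10^-9 / 49 = 1.838539 x 10^-10 m^2
Diameter from circular cross-section:
  d = sqrt(4A / pi) * 10^6 (m -> um)
  d = sqrt(4 * 1.838539 x 10^-10 / pi) * 10^6 = 15.3 um

15.3 um


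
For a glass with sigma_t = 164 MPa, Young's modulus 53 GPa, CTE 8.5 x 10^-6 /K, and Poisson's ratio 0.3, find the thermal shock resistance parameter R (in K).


Thermal shock resistance: R = sigma * (1 - nu) / (E * alpha)
  Numerator = 164 * (1 - 0.3) = 114.8
  Denominator = 53 * 1000 * (8.5 x 10^-6) = 0.4505
  R = 114.8 / 0.4505 = 254.8 K

254.8 K


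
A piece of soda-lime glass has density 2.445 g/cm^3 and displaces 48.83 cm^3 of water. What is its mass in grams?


Rearrange rho = m / V:
  m = rho * V
  m = 2.445 * 48.83 = 119.389 g

119.389 g


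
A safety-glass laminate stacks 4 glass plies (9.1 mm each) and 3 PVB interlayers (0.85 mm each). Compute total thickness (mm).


Total thickness = glass contribution + PVB contribution
  Glass: 4 * 9.1 = 36.4 mm
  PVB: 3 * 0.85 = 2.55 mm
  Total = 36.4 + 2.55 = 38.95 mm

38.95 mm


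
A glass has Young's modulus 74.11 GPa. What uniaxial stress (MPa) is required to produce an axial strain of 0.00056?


Rearrange E = sigma / epsilon:
  sigma = E * epsilon
  E (MPa) = 74.11 * 1000 = 74110
  sigma = 74110 * 0.00056 = 41.5 MPa

41.5 MPa


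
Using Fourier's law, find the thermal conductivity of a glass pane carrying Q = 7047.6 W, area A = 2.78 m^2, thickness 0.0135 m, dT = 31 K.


Fourier's law rearranged: k = Q * t / (A * dT)
  Numerator = 7047.6 * 0.0135 = 95.1426
  Denominator = 2.78 * 31 = 86.18
  k = 95.1426 / 86.18 = 1.104 W/mK

1.104 W/mK


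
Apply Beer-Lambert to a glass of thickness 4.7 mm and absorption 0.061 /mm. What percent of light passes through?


Beer-Lambert law: T = exp(-alpha * thickness)
  exponent = -0.061 * 4.7 = -0.2867
  T = exp(-0.2867) = 0.7507
  Percentage = 0.7507 * 100 = 75.07%

75.07%


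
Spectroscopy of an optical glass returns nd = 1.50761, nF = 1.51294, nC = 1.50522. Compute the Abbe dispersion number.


Abbe number formula: Vd = (nd - 1) / (nF - nC)
  nd - 1 = 1.50761 - 1 = 0.50761
  nF - nC = 1.51294 - 1.50522 = 0.00772
  Vd = 0.50761 / 0.00772 = 65.75

65.75


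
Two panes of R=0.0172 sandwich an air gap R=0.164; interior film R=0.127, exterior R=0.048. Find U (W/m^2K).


Total thermal resistance (series):
  R_total = R_in + R_glass + R_air + R_glass + R_out
  R_total = 0.127 + 0.0172 + 0.164 + 0.0172 + 0.048 = 0.3734 m^2K/W
U-value = 1 / R_total = 1 / 0.3734 = 2.678 W/m^2K

2.678 W/m^2K


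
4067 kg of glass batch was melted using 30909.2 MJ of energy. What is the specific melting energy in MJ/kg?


Rearrange E = m * s for s:
  s = E / m
  s = 30909.2 / 4067 = 7.6 MJ/kg

7.6 MJ/kg


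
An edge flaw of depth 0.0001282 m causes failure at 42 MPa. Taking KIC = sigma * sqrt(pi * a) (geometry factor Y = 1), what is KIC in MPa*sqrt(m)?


Fracture toughness: KIC = sigma * sqrt(pi * a)
  pi * a = pi * 0.0001282 = 0.000402752
  sqrt(pi * a) = 0.020069
  KIC = 42 * 0.020069 = 0.843 MPa*sqrt(m)

0.843 MPa*sqrt(m)


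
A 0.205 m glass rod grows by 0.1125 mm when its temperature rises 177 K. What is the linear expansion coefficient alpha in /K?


Rearrange dL = alpha * L0 * dT for alpha:
  alpha = dL / (L0 * dT)
  alpha = (0.1125 / 1000) / (0.205 * 177) = 0.0000031 /K = 3.1 x 10^-6 /K

3.1 x 10^-6 /K


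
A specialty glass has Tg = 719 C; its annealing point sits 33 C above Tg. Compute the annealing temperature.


The annealing temperature is Tg plus the offset:
  T_anneal = 719 + 33 = 752 C

752 C


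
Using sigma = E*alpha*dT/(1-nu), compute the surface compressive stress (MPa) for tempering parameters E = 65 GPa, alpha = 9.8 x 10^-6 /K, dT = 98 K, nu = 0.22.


Tempering stress: sigma = E * alpha * dT / (1 - nu)
  E (MPa) = 65 * 1000 = 65000
  Numerator = 65000 * (9.8 x 10^-6) * 98 = 62.426
  Denominator = 1 - 0.22 = 0.78
  sigma = 62.426 / 0.78 = 80.0 MPa

80.0 MPa


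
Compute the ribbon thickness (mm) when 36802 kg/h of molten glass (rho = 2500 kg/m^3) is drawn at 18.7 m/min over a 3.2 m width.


Ribbon cross-section from mass balance:
  Volume rate = throughput / density = 36802 / 2500 = 14.7208 m^3/h
  thickness = volume rate / (speed * 60 * width), i.e.
  thickness = throughput / (60 * speed * width * density) * 1000
  thickness = 36802 / (60 * 18.7 * 3.2 * 2500) * 1000 = 4.1 mm

4.1 mm


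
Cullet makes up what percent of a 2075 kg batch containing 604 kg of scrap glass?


Cullet ratio = (cullet mass / total batch mass) * 100
  Ratio = 604 / 2075 * 100 = 29.11%

29.11%


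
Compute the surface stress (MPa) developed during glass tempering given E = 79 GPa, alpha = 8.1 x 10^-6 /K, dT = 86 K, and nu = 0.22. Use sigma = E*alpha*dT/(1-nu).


Tempering stress: sigma = E * alpha * dT / (1 - nu)
  E (MPa) = 79 * 1000 = 79000
  Numerator = 79000 * (8.1 x 10^-6) * 86 = 55.0314
  Denominator = 1 - 0.22 = 0.78
  sigma = 55.0314 / 0.78 = 70.6 MPa

70.6 MPa


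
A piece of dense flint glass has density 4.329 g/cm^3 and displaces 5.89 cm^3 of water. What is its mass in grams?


Rearrange rho = m / V:
  m = rho * V
  m = 4.329 * 5.89 = 25.498 g

25.498 g


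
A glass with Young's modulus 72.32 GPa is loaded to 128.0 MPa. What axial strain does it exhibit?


Rearrange E = sigma / epsilon:
  epsilon = sigma / E
  E (MPa) = 72.32 * 1000 = 72320
  epsilon = 128.0 / 72320 = 0.00177

0.00177


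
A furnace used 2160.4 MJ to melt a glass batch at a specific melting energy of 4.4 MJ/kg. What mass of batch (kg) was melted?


Rearrange E = m * s for m:
  m = E / s
  m = 2160.4 / 4.4 = 491.0 kg

491.0 kg
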